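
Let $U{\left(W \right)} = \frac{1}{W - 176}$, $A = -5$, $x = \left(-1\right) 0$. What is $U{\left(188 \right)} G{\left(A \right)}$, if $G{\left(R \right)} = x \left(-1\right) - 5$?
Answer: $- \frac{5}{12} \approx -0.41667$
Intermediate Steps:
$x = 0$
$U{\left(W \right)} = \frac{1}{-176 + W}$
$G{\left(R \right)} = -5$ ($G{\left(R \right)} = 0 \left(-1\right) - 5 = 0 - 5 = -5$)
$U{\left(188 \right)} G{\left(A \right)} = \frac{1}{-176 + 188} \left(-5\right) = \frac{1}{12} \left(-5\right) = - \frac{5}{12}$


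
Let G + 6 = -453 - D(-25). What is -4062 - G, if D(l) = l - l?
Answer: -3603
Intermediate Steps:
D(l) = 0
G = -459 (G = -6 + (-453 - 1*0) = -6 + (-453 + 0) = -6 - 453 = -459)
-4062 - G = -4062 - 1*(-459) = -4062 + 459 = -3603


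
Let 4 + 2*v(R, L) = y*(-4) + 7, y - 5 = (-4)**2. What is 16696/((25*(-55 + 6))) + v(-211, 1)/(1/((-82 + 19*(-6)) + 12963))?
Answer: -1266838967/2450 ≈ -5.1708e+5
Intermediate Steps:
y = 21 (y = 5 + (-4)**2 = 5 + 16 = 21)
v(R, L) = -81/2 (v(R, L) = -2 + (21*(-4) + 7)/2 = -2 + (-84 + 7)/2 = -2 + (1/2)*(-77) = -2 - 77/2 = -81/2)
16696/((25*(-55 + 6))) + v(-211, 1)/(1/((-82 + 19*(-6)) + 12963)) = 16696/((25*(-55 + 6))) - (1043361/2 - 4617) = 16696/((25*(-49))) - 81/(2*(1/((-82 - 114) + 12963))) = 16696/(-1225) - 81/(2*(1/(-196 + 12963))) = 16696*(-1/1225) - 81/(2*(1/12767)) = -16696/1225 - 81/(2*1/12767) = -16696/1225 - 81/2*12767 = -16696/1225 - 1034127/2 = -1266838967/2450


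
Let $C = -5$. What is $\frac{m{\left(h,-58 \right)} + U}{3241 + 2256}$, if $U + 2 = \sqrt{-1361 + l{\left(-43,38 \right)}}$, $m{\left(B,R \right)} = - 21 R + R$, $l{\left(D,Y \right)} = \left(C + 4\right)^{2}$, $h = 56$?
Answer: $\frac{1158}{5497} + \frac{4 i \sqrt{85}}{5497} \approx 0.21066 + 0.0067088 i$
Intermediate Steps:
$l{\left(D,Y \right)} = 1$ ($l{\left(D,Y \right)} = \left(-5 + 4\right)^{2} = \left(-1\right)^{2} = 1$)
$m{\left(B,R \right)} = - 20 R$
$U = -2 + 4 i \sqrt{85}$ ($U = -2 + \sqrt{-1361 + 1} = -2 + \sqrt{-1360} = -2 + 4 i \sqrt{85} \approx -2.0 + 36.878 i$)
$\frac{m{\left(h,-58 \right)} + U}{3241 + 2256} = \frac{\left(-20\right) \left(-58\right) - \left(2 - 4 i \sqrt{85}\right)}{3241 + 2256} = \frac{1160 - \left(2 - 4 i \sqrt{85}\right)}{5497} = \left(1158 + 4 i \sqrt{85}\right) \frac{1}{5497} = \frac{1158}{5497} + \frac{4 i \sqrt{85}}{5497}$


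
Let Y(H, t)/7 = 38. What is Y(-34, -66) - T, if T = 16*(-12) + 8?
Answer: 450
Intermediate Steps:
Y(H, t) = 266 (Y(H, t) = 7*38 = 266)
T = -184 (T = -192 + 8 = -184)
Y(-34, -66) - T = 266 - 1*(-184) = 266 + 184 = 450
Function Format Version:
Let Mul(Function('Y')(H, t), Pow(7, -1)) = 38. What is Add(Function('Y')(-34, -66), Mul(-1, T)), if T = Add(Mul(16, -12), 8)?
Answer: 450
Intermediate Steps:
Function('Y')(H, t) = 266 (Function('Y')(H, t) = Mul(7, 38) = 266)
T = -184 (T = Add(-192, 8) = -184)
Add(Function('Y')(-34, -66), Mul(-1, T)) = Add(266, Mul(-1, -184)) = Add(266, 184) = 450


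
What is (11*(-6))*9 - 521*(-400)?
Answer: 207806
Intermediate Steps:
(11*(-6))*9 - 521*(-400) = -66*9 + 208400 = -594 + 208400 = 207806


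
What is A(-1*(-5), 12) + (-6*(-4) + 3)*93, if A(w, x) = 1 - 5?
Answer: 2507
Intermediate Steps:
A(w, x) = -4
A(-1*(-5), 12) + (-6*(-4) + 3)*93 = -4 + (-6*(-4) + 3)*93 = -4 + (24 + 3)*93 = -4 + 27*93 = -4 + 2511 = 2507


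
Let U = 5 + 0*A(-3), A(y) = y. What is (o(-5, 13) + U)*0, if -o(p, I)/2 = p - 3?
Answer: 0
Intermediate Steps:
U = 5 (U = 5 + 0*(-3) = 5 + 0 = 5)
o(p, I) = 6 - 2*p (o(p, I) = -2*(p - 3) = -2*(-3 + p) = 6 - 2*p)
(o(-5, 13) + U)*0 = ((6 - 2*(-5)) + 5)*0 = ((6 + 10) + 5)*0 = (16 + 5)*0 = 21*0 = 0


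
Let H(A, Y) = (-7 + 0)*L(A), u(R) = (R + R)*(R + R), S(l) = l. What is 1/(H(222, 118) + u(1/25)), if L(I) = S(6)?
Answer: -625/26246 ≈ -0.023813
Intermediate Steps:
L(I) = 6
u(R) = 4*R² (u(R) = (2*R)*(2*R) = 4*R²)
H(A, Y) = -42 (H(A, Y) = (-7 + 0)*6 = -7*6 = -42)
1/(H(222, 118) + u(1/25)) = 1/(-42 + 4*(1/25)²) = 1/(-42 + 4*(1/625)) = 1/(-42 + 4/625) = 1/(-26246/625) = -625/26246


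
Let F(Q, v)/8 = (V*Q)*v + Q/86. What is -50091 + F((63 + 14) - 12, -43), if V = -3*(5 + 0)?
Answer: 12268547/43 ≈ 2.8532e+5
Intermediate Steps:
V = -15 (V = -3*5 = -15)
F(Q, v) = 4*Q/43 - 120*Q*v (F(Q, v) = 8*((-15*Q)*v + Q/86) = 8*(-15*Q*v + Q*(1/86)) = 8*(-15*Q*v + Q/86) = 8*(Q/86 - 15*Q*v) = 4*Q/43 - 120*Q*v)
-50091 + F((63 + 14) - 12, -43) = -50091 + 4*((63 + 14) - 12)*(1 - 1290*(-43))/43 = -50091 + 4*(77 - 12)*(1 + 55470)/43 = -50091 + (4/43)*65*55471 = -50091 + 14422460/43 = 12268547/43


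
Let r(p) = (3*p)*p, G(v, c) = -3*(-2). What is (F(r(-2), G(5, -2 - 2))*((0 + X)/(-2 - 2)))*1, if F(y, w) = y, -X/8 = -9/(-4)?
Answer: 54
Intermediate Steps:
X = -18 (X = -(-72)/(-4) = -(-72)*(-1)/4 = -8*9/4 = -18)
G(v, c) = 6
r(p) = 3*p²
(F(r(-2), G(5, -2 - 2))*((0 + X)/(-2 - 2)))*1 = ((3*(-2)²)*((0 - 18)/(-2 - 2)))*1 = ((3*4)*(-18/(-4)))*1 = (12*(-18*(-¼)))*1 = (12*(9/2))*1 = 54*1 = 54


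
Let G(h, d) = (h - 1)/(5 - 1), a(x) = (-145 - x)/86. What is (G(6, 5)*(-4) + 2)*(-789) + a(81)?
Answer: 101668/43 ≈ 2364.4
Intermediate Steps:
a(x) = -145/86 - x/86 (a(x) = (-145 - x)*(1/86) = -145/86 - x/86)
G(h, d) = -¼ + h/4 (G(h, d) = (-1 + h)/4 = (-1 + h)*(¼) = -¼ + h/4)
(G(6, 5)*(-4) + 2)*(-789) + a(81) = ((-¼ + (¼)*6)*(-4) + 2)*(-789) + (-145/86 - 1/86*81) = ((-¼ + 3/2)*(-4) + 2)*(-789) + (-145/86 - 81/86) = ((5/4)*(-4) + 2)*(-789) - 113/43 = (-5 + 2)*(-789) - 113/43 = -3*(-789) - 113/43 = 2367 - 113/43 = 101668/43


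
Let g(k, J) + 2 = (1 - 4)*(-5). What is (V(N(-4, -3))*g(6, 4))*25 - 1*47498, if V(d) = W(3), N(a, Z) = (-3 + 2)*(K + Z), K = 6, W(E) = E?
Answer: -46523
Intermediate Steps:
g(k, J) = 13 (g(k, J) = -2 + (1 - 4)*(-5) = -2 - 3*(-5) = -2 + 15 = 13)
N(a, Z) = -6 - Z (N(a, Z) = (-3 + 2)*(6 + Z) = -(6 + Z) = -6 - Z)
V(d) = 3
(V(N(-4, -3))*g(6, 4))*25 - 1*47498 = (3*13)*25 - 1*47498 = 39*25 - 47498 = 975 - 47498 = -46523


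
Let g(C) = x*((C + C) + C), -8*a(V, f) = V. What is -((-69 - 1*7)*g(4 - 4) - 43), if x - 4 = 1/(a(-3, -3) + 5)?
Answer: 43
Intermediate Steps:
a(V, f) = -V/8
x = 180/43 (x = 4 + 1/(-⅛*(-3) + 5) = 4 + 1/(3/8 + 5) = 4 + 1/(43/8) = 4 + 8/43 = 180/43 ≈ 4.1860)
g(C) = 540*C/43 (g(C) = 180*((C + C) + C)/43 = 180*(2*C + C)/43 = 180*(3*C)/43 = 540*C/43)
-((-69 - 1*7)*g(4 - 4) - 43) = -((-69 - 1*7)*(540*(4 - 4)/43) - 43) = -((-69 - 7)*((540/43)*0) - 43) = -(-76*0 - 43) = -(0 - 43) = -1*(-43) = 43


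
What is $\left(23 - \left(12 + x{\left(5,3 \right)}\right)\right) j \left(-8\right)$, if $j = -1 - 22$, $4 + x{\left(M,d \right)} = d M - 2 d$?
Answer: $1104$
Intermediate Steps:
$x{\left(M,d \right)} = -4 - 2 d + M d$ ($x{\left(M,d \right)} = -4 + \left(d M - 2 d\right) = -4 + \left(M d - 2 d\right) = -4 + \left(- 2 d + M d\right) = -4 - 2 d + M d$)
$j = -23$
$\left(23 - \left(12 + x{\left(5,3 \right)}\right)\right) j \left(-8\right) = \left(23 - \left(12 - -5\right)\right) \left(-23\right) \left(-8\right) = \left(23 - \left(12 + 5\right)\right) \left(-23\right) \left(-8\right) = \left(23 - 17\right) \left(-23\right) \left(-8\right) = 6 \left(-23\right) \left(-8\right) = \left(-138\right) \left(-8\right) = 1104$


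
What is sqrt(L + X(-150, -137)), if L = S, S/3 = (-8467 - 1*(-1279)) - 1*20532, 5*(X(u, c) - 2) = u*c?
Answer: 2*I*sqrt(19762) ≈ 281.15*I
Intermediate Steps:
X(u, c) = 2 + c*u/5 (X(u, c) = 2 + (u*c)/5 = 2 + (c*u)/5 = 2 + c*u/5)
S = -83160 (S = 3*((-8467 - 1*(-1279)) - 1*20532) = 3*((-8467 + 1279) - 20532) = 3*(-7188 - 20532) = 3*(-27720) = -83160)
L = -83160
sqrt(L + X(-150, -137)) = sqrt(-83160 + (2 + (1/5)*(-137)*(-150))) = sqrt(-83160 + (2 + 4110)) = sqrt(-83160 + 4112) = sqrt(-79048) = 2*I*sqrt(19762)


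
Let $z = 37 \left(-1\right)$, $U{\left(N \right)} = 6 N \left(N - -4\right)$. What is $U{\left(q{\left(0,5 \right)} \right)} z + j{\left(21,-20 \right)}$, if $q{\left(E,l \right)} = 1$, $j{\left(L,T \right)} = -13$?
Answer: $-1123$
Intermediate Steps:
$U{\left(N \right)} = 6 N \left(4 + N\right)$ ($U{\left(N \right)} = 6 N \left(N + 4\right) = 6 N \left(4 + N\right)$)
$z = -37$
$U{\left(q{\left(0,5 \right)} \right)} z + j{\left(21,-20 \right)} = 6 \cdot 1 \left(4 + 1\right) \left(-37\right) - 13 = 6 \cdot 1 \cdot 5 \left(-37\right) - 13 = 30 \left(-37\right) - 13 = -1110 - 13 = -1123$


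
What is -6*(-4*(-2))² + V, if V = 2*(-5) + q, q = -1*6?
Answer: -400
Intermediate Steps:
q = -6
V = -16 (V = 2*(-5) - 6 = -10 - 6 = -16)
-6*(-4*(-2))² + V = -6*(-4*(-2))² - 16 = -6*8² - 16 = -6*64 - 16 = -384 - 16 = -400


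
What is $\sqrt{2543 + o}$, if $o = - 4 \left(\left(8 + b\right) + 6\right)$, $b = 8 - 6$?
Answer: $\sqrt{2479} \approx 49.79$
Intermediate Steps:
$b = 2$
$o = -64$ ($o = - 4 \left(\left(8 + 2\right) + 6\right) = - 4 \left(10 + 6\right) = \left(-4\right) 16 = -64$)
$\sqrt{2543 + o} = \sqrt{2543 - 64} = \sqrt{2479}$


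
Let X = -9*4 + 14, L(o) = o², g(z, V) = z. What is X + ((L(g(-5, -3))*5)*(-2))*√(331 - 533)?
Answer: -22 - 250*I*√202 ≈ -22.0 - 3553.2*I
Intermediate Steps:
X = -22 (X = -36 + 14 = -22)
X + ((L(g(-5, -3))*5)*(-2))*√(331 - 533) = -22 + (((-5)²*5)*(-2))*√(331 - 533) = -22 + ((25*5)*(-2))*√(-202) = -22 + (125*(-2))*(I*√202) = -22 - 250*I*√202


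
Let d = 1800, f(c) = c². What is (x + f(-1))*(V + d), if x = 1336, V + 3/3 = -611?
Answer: 1588356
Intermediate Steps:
V = -612 (V = -1 - 611 = -612)
(x + f(-1))*(V + d) = (1336 + (-1)²)*(-612 + 1800) = (1336 + 1)*1188 = 1337*1188 = 1588356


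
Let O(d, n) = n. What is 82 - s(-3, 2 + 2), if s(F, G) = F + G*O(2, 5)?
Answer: 65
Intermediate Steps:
s(F, G) = F + 5*G (s(F, G) = F + G*5 = F + 5*G)
82 - s(-3, 2 + 2) = 82 - (-3 + 5*(2 + 2)) = 82 - (-3 + 5*4) = 82 - (-3 + 20) = 82 - 1*17 = 82 - 17 = 65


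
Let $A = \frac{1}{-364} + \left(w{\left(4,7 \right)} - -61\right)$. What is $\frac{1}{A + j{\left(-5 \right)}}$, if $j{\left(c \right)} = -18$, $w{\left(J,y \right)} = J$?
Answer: $\frac{364}{17107} \approx 0.021278$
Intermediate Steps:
$A = \frac{23659}{364}$ ($A = \frac{1}{-364} + \left(4 - -61\right) = - \frac{1}{364} + \left(4 + 61\right) = - \frac{1}{364} + 65 = \frac{23659}{364} \approx 64.997$)
$\frac{1}{A + j{\left(-5 \right)}} = \frac{1}{\frac{23659}{364} - 18} = \frac{1}{\frac{17107}{364}} = \frac{364}{17107}$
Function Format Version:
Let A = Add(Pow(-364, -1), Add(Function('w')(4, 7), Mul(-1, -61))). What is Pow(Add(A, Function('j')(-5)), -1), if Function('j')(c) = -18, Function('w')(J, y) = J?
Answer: Rational(364, 17107) ≈ 0.021278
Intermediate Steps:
A = Rational(23659, 364) (A = Add(Pow(-364, -1), Add(4, Mul(-1, -61))) = Add(Rational(-1, 364), Add(4, 61)) = Add(Rational(-1, 364), 65) = Rational(23659, 364) ≈ 64.997)
Pow(Add(A, Function('j')(-5)), -1) = Pow(Add(Rational(23659, 364), -18), -1) = Pow(Rational(17107, 364), -1) = Rational(364, 17107)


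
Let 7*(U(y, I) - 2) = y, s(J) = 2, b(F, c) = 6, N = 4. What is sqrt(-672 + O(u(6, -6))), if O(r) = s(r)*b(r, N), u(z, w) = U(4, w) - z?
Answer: 2*I*sqrt(165) ≈ 25.69*I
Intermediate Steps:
U(y, I) = 2 + y/7
u(z, w) = 18/7 - z (u(z, w) = (2 + (1/7)*4) - z = (2 + 4/7) - z = 18/7 - z)
O(r) = 12 (O(r) = 2*6 = 12)
sqrt(-672 + O(u(6, -6))) = sqrt(-672 + 12) = sqrt(-660) = 2*I*sqrt(165)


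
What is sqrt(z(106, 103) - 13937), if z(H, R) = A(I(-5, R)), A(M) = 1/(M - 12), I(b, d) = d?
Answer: I*sqrt(115412206)/91 ≈ 118.06*I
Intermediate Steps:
A(M) = 1/(-12 + M)
z(H, R) = 1/(-12 + R)
sqrt(z(106, 103) - 13937) = sqrt(1/(-12 + 103) - 13937) = sqrt(1/91 - 13937) = sqrt(-1268266/91) = I*sqrt(115412206)/91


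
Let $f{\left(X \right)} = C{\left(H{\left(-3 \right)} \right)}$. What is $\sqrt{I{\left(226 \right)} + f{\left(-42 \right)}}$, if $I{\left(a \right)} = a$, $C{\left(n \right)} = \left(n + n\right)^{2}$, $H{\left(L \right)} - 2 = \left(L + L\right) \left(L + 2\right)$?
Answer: $\sqrt{482} \approx 21.954$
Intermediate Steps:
$H{\left(L \right)} = 2 + 2 L \left(2 + L\right)$ ($H{\left(L \right)} = 2 + \left(L + L\right) \left(L + 2\right) = 2 + 2 L \left(2 + L\right)$)
$C{\left(n \right)} = 4 n^{2}$ ($C{\left(n \right)} = \left(2 n\right)^{2} = 4 n^{2}$)
$f{\left(X \right)} = 256$ ($f{\left(X \right)} = 4 \left(2 + 2 \left(-3\right)^{2} + 4 \left(-3\right)\right)^{2} = 4 \left(2 + 2 \cdot 9 - 12\right)^{2} = 4 \left(2 + 18 - 12\right)^{2} = 4 \cdot 8^{2} = 4 \cdot 64 = 256$)
$\sqrt{I{\left(226 \right)} + f{\left(-42 \right)}} = \sqrt{226 + 256} = \sqrt{482}$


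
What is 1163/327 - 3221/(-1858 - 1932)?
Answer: 5461037/1239330 ≈ 4.4064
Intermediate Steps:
1163/327 - 3221/(-1858 - 1932) = 1163*(1/327) - 3221/(-3790) = 1163/327 - 3221*(-1/3790) = 1163/327 + 3221/3790 = 5461037/1239330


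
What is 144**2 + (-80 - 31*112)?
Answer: 17184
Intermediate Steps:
144**2 + (-80 - 31*112) = 20736 + (-80 - 3472) = 20736 - 3552 = 17184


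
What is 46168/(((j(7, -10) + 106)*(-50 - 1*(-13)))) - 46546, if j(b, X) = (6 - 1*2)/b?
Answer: -642542934/13801 ≈ -46558.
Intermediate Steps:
j(b, X) = 4/b (j(b, X) = (6 - 2)/b = 4/b)
46168/(((j(7, -10) + 106)*(-50 - 1*(-13)))) - 46546 = 46168/(((4/7 + 106)*(-50 - 1*(-13)))) - 46546 = 46168/(((4*(⅐) + 106)*(-50 + 13))) - 46546 = 46168/(((4/7 + 106)*(-37))) - 46546 = 46168/(((746/7)*(-37))) - 46546 = 46168/(-27602/7) - 46546 = 46168*(-7/27602) - 46546 = -161588/13801 - 46546 = -642542934/13801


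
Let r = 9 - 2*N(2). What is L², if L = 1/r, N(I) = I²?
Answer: 1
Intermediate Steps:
r = 1 (r = 9 - 2*2² = 9 - 2*4 = 9 - 8 = 1)
L = 1 (L = 1/1 = 1)
L² = 1² = 1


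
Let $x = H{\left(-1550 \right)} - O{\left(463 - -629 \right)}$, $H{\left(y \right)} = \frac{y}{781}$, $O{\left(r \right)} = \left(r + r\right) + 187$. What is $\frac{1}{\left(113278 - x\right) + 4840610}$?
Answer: $\frac{781}{3870839829} \approx 2.0177 \cdot 10^{-7}$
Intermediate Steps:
$O{\left(r \right)} = 187 + 2 r$ ($O{\left(r \right)} = 2 r + 187 = 187 + 2 r$)
$H{\left(y \right)} = \frac{y}{781}$ ($H{\left(y \right)} = y \frac{1}{781} = \frac{y}{781}$)
$x = - \frac{1853301}{781}$ ($x = \frac{1}{781} \left(-1550\right) - \left(187 + 2 \left(463 - -629\right)\right) = - \frac{1550}{781} - \left(187 + 2 \left(463 + 629\right)\right) = - \frac{1550}{781} - \left(187 + 2 \cdot 1092\right) = - \frac{1550}{781} - \left(187 + 2184\right) = - \frac{1550}{781} - 2371 = - \frac{1853301}{781} \approx -2373.0$)
$\frac{1}{\left(113278 - x\right) + 4840610} = \frac{1}{\left(113278 - - \frac{1853301}{781}\right) + 4840610} = \frac{1}{\left(113278 + \frac{1853301}{781}\right) + 4840610} = \frac{1}{\frac{90323419}{781} + 4840610} = \frac{1}{\frac{3870839829}{781}} = \frac{781}{3870839829}$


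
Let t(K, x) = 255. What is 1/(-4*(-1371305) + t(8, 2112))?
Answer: 1/5485475 ≈ 1.8230e-7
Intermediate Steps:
1/(-4*(-1371305) + t(8, 2112)) = 1/(-4*(-1371305) + 255) = 1/(5485220 + 255) = 1/5485475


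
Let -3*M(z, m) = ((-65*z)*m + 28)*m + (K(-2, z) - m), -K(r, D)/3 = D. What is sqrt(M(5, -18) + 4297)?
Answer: 6*sqrt(1099) ≈ 198.91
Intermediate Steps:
K(r, D) = -3*D
M(z, m) = z + m/3 - m*(28 - 65*m*z)/3 (M(z, m) = -(((-65*z)*m + 28)*m + (-3*z - m))/3 = -((-65*m*z + 28)*m + (-m - 3*z))/3 = -((28 - 65*m*z)*m + (-m - 3*z))/3 = -(m*(28 - 65*m*z) + (-m - 3*z))/3 = -(-m - 3*z + m*(28 - 65*m*z))/3 = z + m/3 - m*(28 - 65*m*z)/3)
sqrt(M(5, -18) + 4297) = sqrt((5 - 9*(-18) + (65/3)*5*(-18)**2) + 4297) = sqrt((5 + 162 + (65/3)*5*324) + 4297) = sqrt((5 + 162 + 35100) + 4297) = sqrt(35267 + 4297) = sqrt(39564) = 6*sqrt(1099)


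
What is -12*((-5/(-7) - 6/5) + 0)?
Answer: 204/35 ≈ 5.8286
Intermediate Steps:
-12*((-5/(-7) - 6/5) + 0) = -12*((-5*(-⅐) - 6*⅕) + 0) = -12*((5/7 - 6/5) + 0) = -12*(-17/35 + 0) = -12*(-17/35) = 204/35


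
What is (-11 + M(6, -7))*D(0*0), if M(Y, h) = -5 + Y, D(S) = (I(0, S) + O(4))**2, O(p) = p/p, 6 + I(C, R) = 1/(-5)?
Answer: -1352/5 ≈ -270.40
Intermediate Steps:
I(C, R) = -31/5 (I(C, R) = -6 + 1/(-5) = -6 - 1/5 = -31/5)
O(p) = 1
D(S) = 676/25 (D(S) = (-31/5 + 1)**2 = (-26/5)**2 = 676/25)
(-11 + M(6, -7))*D(0*0) = (-11 + (-5 + 6))*(676/25) = (-11 + 1)*(676/25) = -10*676/25 = -1352/5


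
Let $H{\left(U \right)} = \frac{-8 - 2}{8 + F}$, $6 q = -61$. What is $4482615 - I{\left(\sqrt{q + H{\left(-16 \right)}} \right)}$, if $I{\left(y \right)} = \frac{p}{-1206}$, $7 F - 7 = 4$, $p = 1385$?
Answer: $\frac{5406035075}{1206} \approx 4.4826 \cdot 10^{6}$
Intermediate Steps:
$F = \frac{11}{7}$ ($F = 1 + \frac{1}{7} \cdot 4 = 1 + \frac{4}{7} = \frac{11}{7} \approx 1.5714$)
$q = - \frac{61}{6}$ ($q = \frac{1}{6} \left(-61\right) = - \frac{61}{6} \approx -10.167$)
$H{\left(U \right)} = - \frac{70}{67}$ ($H{\left(U \right)} = \frac{-8 - 2}{8 + \frac{11}{7}} = - \frac{10}{\frac{67}{7}} = \left(-10\right) \frac{7}{67} = - \frac{70}{67}$)
$I{\left(y \right)} = - \frac{1385}{1206}$ ($I{\left(y \right)} = \frac{1385}{-1206} = 1385 \left(- \frac{1}{1206}\right) = - \frac{1385}{1206}$)
$4482615 - I{\left(\sqrt{q + H{\left(-16 \right)}} \right)} = 4482615 - - \frac{1385}{1206} = 4482615 + \frac{1385}{1206} = \frac{5406035075}{1206}$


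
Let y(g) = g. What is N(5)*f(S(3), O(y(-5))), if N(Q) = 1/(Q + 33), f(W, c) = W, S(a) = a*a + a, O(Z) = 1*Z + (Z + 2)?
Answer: 6/19 ≈ 0.31579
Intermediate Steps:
O(Z) = 2 + 2*Z (O(Z) = Z + (2 + Z) = 2 + 2*Z)
S(a) = a + a² (S(a) = a² + a = a + a²)
N(Q) = 1/(33 + Q)
N(5)*f(S(3), O(y(-5))) = (3*(1 + 3))/(33 + 5) = (3*4)/38 = (1/38)*12 = 6/19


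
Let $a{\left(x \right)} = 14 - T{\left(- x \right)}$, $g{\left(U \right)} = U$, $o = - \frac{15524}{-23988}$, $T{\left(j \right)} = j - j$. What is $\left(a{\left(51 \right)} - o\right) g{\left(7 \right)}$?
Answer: $\frac{560539}{5997} \approx 93.47$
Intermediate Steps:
$T{\left(j \right)} = 0$
$o = \frac{3881}{5997}$ ($o = \left(-15524\right) \left(- \frac{1}{23988}\right) = \frac{3881}{5997} \approx 0.64716$)
$a{\left(x \right)} = 14$ ($a{\left(x \right)} = 14 - 0 = 14 + 0 = 14$)
$\left(a{\left(51 \right)} - o\right) g{\left(7 \right)} = \left(14 - \frac{3881}{5997}\right) 7 = \frac{80077}{5997} \cdot 7 = \frac{560539}{5997}$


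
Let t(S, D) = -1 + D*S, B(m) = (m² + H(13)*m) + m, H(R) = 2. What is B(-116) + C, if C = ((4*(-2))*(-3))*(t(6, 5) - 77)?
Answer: 11956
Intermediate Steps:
B(m) = m² + 3*m (B(m) = (m² + 2*m) + m = m² + 3*m)
C = -1152 (C = ((4*(-2))*(-3))*((-1 + 5*6) - 77) = (-8*(-3))*((-1 + 30) - 77) = 24*(29 - 77) = 24*(-48) = -1152)
B(-116) + C = -116*(3 - 116) - 1152 = -116*(-113) - 1152 = 13108 - 1152 = 11956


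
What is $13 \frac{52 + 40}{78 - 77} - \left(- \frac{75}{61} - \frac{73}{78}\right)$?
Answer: $\frac{5700871}{4758} \approx 1198.2$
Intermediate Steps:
$13 \frac{52 + 40}{78 - 77} - \left(- \frac{75}{61} - \frac{73}{78}\right) = 13 \cdot \frac{92}{1} - - \frac{10303}{4758} = 13 \cdot 92 \cdot 1 + \left(\frac{75}{61} + \frac{73}{78}\right) = 13 \cdot 92 + \frac{10303}{4758} = 1196 + \frac{10303}{4758} = \frac{5700871}{4758}$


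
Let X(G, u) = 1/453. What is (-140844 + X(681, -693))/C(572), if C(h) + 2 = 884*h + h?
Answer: -63802331/229316754 ≈ -0.27823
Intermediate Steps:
C(h) = -2 + 885*h (C(h) = -2 + (884*h + h) = -2 + 885*h)
X(G, u) = 1/453
(-140844 + X(681, -693))/C(572) = (-140844 + 1/453)/(-2 + 885*572) = -63802331/(453*(-2 + 506220)) = -63802331/453/506218 = -63802331/453*1/506218 = -63802331/229316754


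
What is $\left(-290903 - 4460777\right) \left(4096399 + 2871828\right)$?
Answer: $-33110784871360$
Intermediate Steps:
$\left(-290903 - 4460777\right) \left(4096399 + 2871828\right) = \left(-4751680\right) 6968227 = -33110784871360$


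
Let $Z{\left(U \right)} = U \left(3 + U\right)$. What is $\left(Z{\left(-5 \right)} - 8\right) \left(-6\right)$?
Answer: $-12$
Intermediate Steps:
$\left(Z{\left(-5 \right)} - 8\right) \left(-6\right) = \left(- 5 \left(3 - 5\right) - 8\right) \left(-6\right) = \left(\left(-5\right) \left(-2\right) - 8\right) \left(-6\right) = \left(10 - 8\right) \left(-6\right) = 2 \left(-6\right) = -12$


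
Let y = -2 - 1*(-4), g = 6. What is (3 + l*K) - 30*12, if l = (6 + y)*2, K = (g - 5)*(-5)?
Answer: -437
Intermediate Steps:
y = 2 (y = -2 + 4 = 2)
K = -5 (K = (6 - 5)*(-5) = 1*(-5) = -5)
l = 16 (l = (6 + 2)*2 = 8*2 = 16)
(3 + l*K) - 30*12 = (3 + 16*(-5)) - 30*12 = (3 - 80) - 360 = -77 - 360 = -437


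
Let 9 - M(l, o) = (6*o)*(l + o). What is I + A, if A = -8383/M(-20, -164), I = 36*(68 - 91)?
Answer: -149898533/181047 ≈ -827.95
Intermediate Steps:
I = -828 (I = 36*(-23) = -828)
M(l, o) = 9 - 6*o*(l + o)
A = 8383/181047 (A = -8383/(9 - 6*(-164)**2 - 6*(-20)*(-164)) = -8383/(9 - 6*26896 - 19680) = -8383/(9 - 161376 - 19680) = -8383/(-181047) = -8383*(-1/181047) = 8383/181047 ≈ 0.046303)
I + A = -828 + 8383/181047 = -149898533/181047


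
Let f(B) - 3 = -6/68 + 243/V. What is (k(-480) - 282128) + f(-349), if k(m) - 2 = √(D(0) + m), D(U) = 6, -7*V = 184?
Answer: -882509937/3128 + I*√474 ≈ -2.8213e+5 + 21.772*I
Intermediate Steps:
V = -184/7 (V = -⅐*184 = -184/7 ≈ -26.286)
k(m) = 2 + √(6 + m)
f(B) = -19809/3128 (f(B) = 3 + (-6/68 + 243/(-184/7)) = 3 + (-6*1/68 + 243*(-7/184)) = 3 + (-3/34 - 1701/184) = 3 - 29193/3128 = -19809/3128)
(k(-480) - 282128) + f(-349) = ((2 + √(6 - 480)) - 282128) - 19809/3128 = ((2 + √(-474)) - 282128) - 19809/3128 = ((2 + I*√474) - 282128) - 19809/3128 = (-282126 + I*√474) - 19809/3128 = -882509937/3128 + I*√474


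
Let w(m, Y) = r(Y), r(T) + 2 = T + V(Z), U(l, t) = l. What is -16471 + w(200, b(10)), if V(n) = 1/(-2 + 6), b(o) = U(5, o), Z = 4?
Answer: -65871/4 ≈ -16468.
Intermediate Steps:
b(o) = 5
V(n) = ¼ (V(n) = 1/4 = ¼)
r(T) = -7/4 + T (r(T) = -2 + (T + ¼) = -2 + (¼ + T) = -7/4 + T)
w(m, Y) = -7/4 + Y
-16471 + w(200, b(10)) = -16471 + (-7/4 + 5) = -16471 + 13/4 = -65871/4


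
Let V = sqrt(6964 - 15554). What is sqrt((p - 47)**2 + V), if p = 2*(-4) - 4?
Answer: sqrt(3481 + I*sqrt(8590)) ≈ 59.005 + 0.7854*I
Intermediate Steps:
p = -12 (p = -8 - 4 = -12)
V = I*sqrt(8590) (V = sqrt(-8590) = I*sqrt(8590) ≈ 92.682*I)
sqrt((p - 47)**2 + V) = sqrt((-12 - 47)**2 + I*sqrt(8590)) = sqrt((-59)**2 + I*sqrt(8590)) = sqrt(3481 + I*sqrt(8590))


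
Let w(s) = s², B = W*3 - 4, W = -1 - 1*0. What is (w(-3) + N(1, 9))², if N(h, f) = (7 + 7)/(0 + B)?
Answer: 49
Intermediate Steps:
W = -1 (W = -1 + 0 = -1)
B = -7 (B = -1*3 - 4 = -3 - 4 = -7)
N(h, f) = -2 (N(h, f) = (7 + 7)/(0 - 7) = 14/(-7) = 14*(-⅐) = -2)
(w(-3) + N(1, 9))² = ((-3)² - 2)² = (9 - 2)² = 7² = 49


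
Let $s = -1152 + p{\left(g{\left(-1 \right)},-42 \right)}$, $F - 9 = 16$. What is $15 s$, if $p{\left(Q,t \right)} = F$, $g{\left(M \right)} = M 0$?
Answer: $-16905$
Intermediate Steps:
$F = 25$ ($F = 9 + 16 = 25$)
$g{\left(M \right)} = 0$
$p{\left(Q,t \right)} = 25$
$s = -1127$ ($s = -1152 + 25 = -1127$)
$15 s = 15 \left(-1127\right) = -16905$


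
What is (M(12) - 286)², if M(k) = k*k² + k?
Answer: 2114116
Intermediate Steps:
M(k) = k + k³ (M(k) = k³ + k = k + k³)
(M(12) - 286)² = ((12 + 12³) - 286)² = ((12 + 1728) - 286)² = (1740 - 286)² = 1454² = 2114116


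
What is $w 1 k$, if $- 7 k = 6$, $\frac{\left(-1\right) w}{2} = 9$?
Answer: $\frac{108}{7} \approx 15.429$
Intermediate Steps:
$w = -18$ ($w = \left(-2\right) 9 = -18$)
$k = - \frac{6}{7}$ ($k = \left(- \frac{1}{7}\right) 6 = - \frac{6}{7} \approx -0.85714$)
$w 1 k = \left(-18\right) 1 \left(- \frac{6}{7}\right) = \left(-18\right) \left(- \frac{6}{7}\right) = \frac{108}{7}$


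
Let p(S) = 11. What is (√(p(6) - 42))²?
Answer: -31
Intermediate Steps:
(√(p(6) - 42))² = (√(11 - 42))² = (√(-31))² = (I*√31)² = -31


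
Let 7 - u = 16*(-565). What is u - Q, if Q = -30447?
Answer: 39494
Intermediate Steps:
u = 9047 (u = 7 - 16*(-565) = 7 - 1*(-9040) = 7 + 9040 = 9047)
u - Q = 9047 - 1*(-30447) = 9047 + 30447 = 39494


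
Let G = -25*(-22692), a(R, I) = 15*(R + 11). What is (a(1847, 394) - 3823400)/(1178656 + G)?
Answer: -1897765/872978 ≈ -2.1739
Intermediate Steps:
a(R, I) = 165 + 15*R (a(R, I) = 15*(11 + R) = 165 + 15*R)
G = 567300
(a(1847, 394) - 3823400)/(1178656 + G) = ((165 + 15*1847) - 3823400)/(1178656 + 567300) = ((165 + 27705) - 3823400)/1745956 = (27870 - 3823400)*(1/1745956) = -3795530*1/1745956 = -1897765/872978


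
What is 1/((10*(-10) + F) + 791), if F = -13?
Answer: 1/678 ≈ 0.0014749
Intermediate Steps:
1/((10*(-10) + F) + 791) = 1/((10*(-10) - 13) + 791) = 1/((-100 - 13) + 791) = 1/(-113 + 791) = 1/678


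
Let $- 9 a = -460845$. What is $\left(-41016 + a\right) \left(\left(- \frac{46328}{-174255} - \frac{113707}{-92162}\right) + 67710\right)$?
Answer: $\frac{11079779916004494469}{16059689310} \approx 6.8991 \cdot 10^{8}$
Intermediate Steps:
$a = 51205$ ($a = \left(- \frac{1}{9}\right) \left(-460845\right) = 51205$)
$\left(-41016 + a\right) \left(\left(- \frac{46328}{-174255} - \frac{113707}{-92162}\right) + 67710\right) = \left(-41016 + 51205\right) \left(\left(- \frac{46328}{-174255} - \frac{113707}{-92162}\right) + 67710\right) = 10189 \left(\left(\left(-46328\right) \left(- \frac{1}{174255}\right) - - \frac{113707}{92162}\right) + 67710\right) = 10189 \left(\left(\frac{46328}{174255} + \frac{113707}{92162}\right) + 67710\right) = 10189 \left(\frac{24083694421}{16059689310} + 67710\right) = 10189 \cdot \frac{1087425646874521}{16059689310} = \frac{11079779916004494469}{16059689310}$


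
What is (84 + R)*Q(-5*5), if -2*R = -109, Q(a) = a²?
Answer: 173125/2 ≈ 86563.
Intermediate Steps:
R = 109/2 (R = -½*(-109) = 109/2 ≈ 54.500)
(84 + R)*Q(-5*5) = (84 + 109/2)*(-5*5)² = (277/2)*(-25)² = (277/2)*625 = 173125/2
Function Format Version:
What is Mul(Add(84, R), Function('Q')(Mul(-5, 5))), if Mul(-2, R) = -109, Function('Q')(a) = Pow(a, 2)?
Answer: Rational(173125, 2) ≈ 86563.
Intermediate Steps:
R = Rational(109, 2) (R = Mul(Rational(-1, 2), -109) = Rational(109, 2) ≈ 54.500)
Mul(Add(84, R), Function('Q')(Mul(-5, 5))) = Mul(Add(84, Rational(109, 2)), Pow(Mul(-5, 5), 2)) = Mul(Rational(277, 2), Pow(-25, 2)) = Mul(Rational(277, 2), 625) = Rational(173125, 2)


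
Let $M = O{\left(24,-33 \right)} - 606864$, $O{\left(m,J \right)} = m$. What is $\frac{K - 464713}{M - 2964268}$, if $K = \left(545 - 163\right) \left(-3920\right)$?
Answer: $\frac{1962153}{3571108} \approx 0.54945$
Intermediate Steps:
$K = -1497440$ ($K = \left(545 - 163\right) \left(-3920\right) = 382 \left(-3920\right) = -1497440$)
$M = -606840$ ($M = 24 - 606864 = -606840$)
$\frac{K - 464713}{M - 2964268} = \frac{-1497440 - 464713}{-606840 - 2964268} = - \frac{1962153}{-3571108} = \left(-1962153\right) \left(- \frac{1}{3571108}\right) = \frac{1962153}{3571108}$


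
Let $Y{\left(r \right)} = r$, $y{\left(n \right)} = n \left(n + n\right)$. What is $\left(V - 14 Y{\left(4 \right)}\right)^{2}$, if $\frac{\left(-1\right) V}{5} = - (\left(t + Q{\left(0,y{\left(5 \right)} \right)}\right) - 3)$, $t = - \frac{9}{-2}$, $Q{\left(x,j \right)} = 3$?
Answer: $\frac{4489}{4} \approx 1122.3$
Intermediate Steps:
$y{\left(n \right)} = 2 n^{2}$ ($y{\left(n \right)} = n 2 n = 2 n^{2}$)
$t = \frac{9}{2}$ ($t = \left(-9\right) \left(- \frac{1}{2}\right) = \frac{9}{2} \approx 4.5$)
$V = \frac{45}{2}$ ($V = - 5 \left(- (\left(\frac{9}{2} + 3\right) - 3)\right) = - 5 \left(- (\frac{15}{2} - 3)\right) = - 5 \left(\left(-1\right) \frac{9}{2}\right) = \left(-5\right) \left(- \frac{9}{2}\right) = \frac{45}{2} \approx 22.5$)
$\left(V - 14 Y{\left(4 \right)}\right)^{2} = \left(\frac{45}{2} - 56\right)^{2} = \left(- \frac{67}{2}\right)^{2} = \frac{4489}{4}$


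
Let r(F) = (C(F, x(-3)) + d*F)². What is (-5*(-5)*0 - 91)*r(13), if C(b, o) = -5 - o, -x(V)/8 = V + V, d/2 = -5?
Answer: -3047499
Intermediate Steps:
d = -10 (d = 2*(-5) = -10)
x(V) = -16*V (x(V) = -8*(V + V) = -16*V)
r(F) = (-53 - 10*F)² (r(F) = ((-5 - (-16)*(-3)) - 10*F)² = ((-5 - 1*48) - 10*F)² = ((-5 - 48) - 10*F)² = (-53 - 10*F)²)
(-5*(-5)*0 - 91)*r(13) = (-5*(-5)*0 - 91)*(53 + 10*13)² = (25*0 - 91)*(53 + 130)² = (0 - 91)*183² = -91*33489 = -3047499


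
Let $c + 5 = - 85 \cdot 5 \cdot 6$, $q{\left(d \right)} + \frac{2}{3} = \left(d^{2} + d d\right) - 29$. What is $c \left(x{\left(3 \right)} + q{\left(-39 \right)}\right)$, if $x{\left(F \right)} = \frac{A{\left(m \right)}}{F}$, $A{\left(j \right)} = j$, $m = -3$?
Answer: $- \frac{23081870}{3} \approx -7.694 \cdot 10^{6}$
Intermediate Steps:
$q{\left(d \right)} = - \frac{89}{3} + 2 d^{2}$ ($q{\left(d \right)} = - \frac{2}{3} - \left(29 - d^{2} - d d\right) = - \frac{2}{3} + \left(\left(d^{2} + d^{2}\right) - 29\right) = - \frac{2}{3} + \left(2 d^{2} - 29\right) = - \frac{2}{3} + \left(-29 + 2 d^{2}\right) = - \frac{89}{3} + 2 d^{2}$)
$x{\left(F \right)} = - \frac{3}{F}$
$c = -2555$ ($c = -5 - 85 \cdot 5 \cdot 6 = -5 - 2550 = -2555$)
$c \left(x{\left(3 \right)} + q{\left(-39 \right)}\right) = - 2555 \left(- \frac{3}{3} - \left(\frac{89}{3} - 2 \left(-39\right)^{2}\right)\right) = - 2555 \left(\left(-3\right) \frac{1}{3} + \left(- \frac{89}{3} + 2 \cdot 1521\right)\right) = - 2555 \left(-1 + \left(- \frac{89}{3} + 3042\right)\right) = - 2555 \left(-1 + \frac{9037}{3}\right) = \left(-2555\right) \frac{9034}{3} = - \frac{23081870}{3}$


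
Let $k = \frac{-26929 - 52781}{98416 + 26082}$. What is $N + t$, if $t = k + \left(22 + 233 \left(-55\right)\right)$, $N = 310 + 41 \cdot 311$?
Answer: $\frac{16642877}{62249} \approx 267.36$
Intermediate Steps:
$N = 13061$ ($N = 310 + 12751 = 13061$)
$k = - \frac{39855}{62249}$ ($k = - \frac{79710}{124498} = \left(-79710\right) \frac{1}{124498} = - \frac{39855}{62249} \approx -0.64025$)
$t = - \frac{796391312}{62249}$ ($t = - \frac{39855}{62249} + \left(22 + 233 \left(-55\right)\right) = - \frac{39855}{62249} + \left(22 - 12815\right) = - \frac{39855}{62249} - 12793 = - \frac{796391312}{62249} \approx -12794.0$)
$N + t = 13061 - \frac{796391312}{62249} = \frac{16642877}{62249}$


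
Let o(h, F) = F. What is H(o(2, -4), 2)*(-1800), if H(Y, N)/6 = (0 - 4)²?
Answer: -172800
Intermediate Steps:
H(Y, N) = 96 (H(Y, N) = 6*(0 - 4)² = 6*(-4)² = 6*16 = 96)
H(o(2, -4), 2)*(-1800) = 96*(-1800) = -172800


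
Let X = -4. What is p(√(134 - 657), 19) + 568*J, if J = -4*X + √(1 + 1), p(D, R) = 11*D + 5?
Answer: 9093 + 568*√2 + 11*I*√523 ≈ 9896.3 + 251.56*I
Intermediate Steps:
p(D, R) = 5 + 11*D
J = 16 + √2 (J = -4*(-4) + √(1 + 1) = 16 + √2 ≈ 17.414)
p(√(134 - 657), 19) + 568*J = (5 + 11*√(134 - 657)) + 568*(16 + √2) = (5 + 11*√(-523)) + (9088 + 568*√2) = (5 + 11*(I*√523)) + (9088 + 568*√2) = (5 + 11*I*√523) + (9088 + 568*√2) = 9093 + 568*√2 + 11*I*√523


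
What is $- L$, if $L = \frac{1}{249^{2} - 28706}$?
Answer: $- \frac{1}{33295} \approx -3.0035 \cdot 10^{-5}$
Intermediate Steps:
$L = \frac{1}{33295}$ ($L = \frac{1}{62001 - 28706} = \frac{1}{33295} \approx 3.0035 \cdot 10^{-5}$)
$- L = \left(-1\right) \frac{1}{33295} = - \frac{1}{33295}$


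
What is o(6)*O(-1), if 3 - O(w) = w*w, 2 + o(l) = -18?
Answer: -40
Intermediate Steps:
o(l) = -20 (o(l) = -2 - 18 = -20)
O(w) = 3 - w**2 (O(w) = 3 - w*w = 3 - w**2)
o(6)*O(-1) = -20*(3 - 1*(-1)**2) = -20*(3 - 1*1) = -20*(3 - 1) = -20*2 = -40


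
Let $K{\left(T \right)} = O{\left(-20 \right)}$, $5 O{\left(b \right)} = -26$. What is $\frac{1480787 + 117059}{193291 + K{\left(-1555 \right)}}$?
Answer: $\frac{7989230}{966429} \approx 8.2668$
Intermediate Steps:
$O{\left(b \right)} = - \frac{26}{5}$ ($O{\left(b \right)} = \frac{1}{5} \left(-26\right) = - \frac{26}{5}$)
$K{\left(T \right)} = - \frac{26}{5}$
$\frac{1480787 + 117059}{193291 + K{\left(-1555 \right)}} = \frac{1480787 + 117059}{193291 - \frac{26}{5}} = \frac{1597846}{\frac{966429}{5}} = 1597846 \cdot \frac{5}{966429} = \frac{7989230}{966429}$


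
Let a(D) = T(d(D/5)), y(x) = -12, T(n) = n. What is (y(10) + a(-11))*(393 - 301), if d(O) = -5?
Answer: -1564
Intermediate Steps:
a(D) = -5
(y(10) + a(-11))*(393 - 301) = (-12 - 5)*(393 - 301) = -17*92 = -1564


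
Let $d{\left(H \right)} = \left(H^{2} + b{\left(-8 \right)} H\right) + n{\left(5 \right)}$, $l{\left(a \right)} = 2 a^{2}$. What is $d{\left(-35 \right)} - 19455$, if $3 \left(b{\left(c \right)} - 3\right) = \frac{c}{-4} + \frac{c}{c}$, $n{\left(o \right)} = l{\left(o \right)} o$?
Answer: $-18120$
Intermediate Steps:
$n{\left(o \right)} = 2 o^{3}$ ($n{\left(o \right)} = 2 o^{2} o = 2 o^{3}$)
$b{\left(c \right)} = \frac{10}{3} - \frac{c}{12}$ ($b{\left(c \right)} = 3 + \frac{\frac{c}{-4} + \frac{c}{c}}{3} = 3 + \frac{c \left(- \frac{1}{4}\right) + 1}{3} = 3 + \frac{- \frac{c}{4} + 1}{3} = 3 + \frac{1 - \frac{c}{4}}{3} = 3 - \left(- \frac{1}{3} + \frac{c}{12}\right) = \frac{10}{3} - \frac{c}{12}$)
$d{\left(H \right)} = 250 + H^{2} + 4 H$ ($d{\left(H \right)} = \left(H^{2} + \left(\frac{10}{3} - - \frac{2}{3}\right) H\right) + 2 \cdot 5^{3} = \left(H^{2} + \left(\frac{10}{3} + \frac{2}{3}\right) H\right) + 2 \cdot 125 = \left(H^{2} + 4 H\right) + 250 = 250 + H^{2} + 4 H$)
$d{\left(-35 \right)} - 19455 = \left(250 + \left(-35\right)^{2} + 4 \left(-35\right)\right) - 19455 = \left(250 + 1225 - 140\right) - 19455 = 1335 - 19455 = -18120$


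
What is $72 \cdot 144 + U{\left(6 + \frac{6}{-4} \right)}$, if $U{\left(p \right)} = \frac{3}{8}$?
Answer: $\frac{82947}{8} \approx 10368.0$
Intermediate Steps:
$U{\left(p \right)} = \frac{3}{8}$ ($U{\left(p \right)} = 3 \cdot \frac{1}{8} = \frac{3}{8}$)
$72 \cdot 144 + U{\left(6 + \frac{6}{-4} \right)} = 72 \cdot 144 + \frac{3}{8} = 10368 + \frac{3}{8} = \frac{82947}{8}$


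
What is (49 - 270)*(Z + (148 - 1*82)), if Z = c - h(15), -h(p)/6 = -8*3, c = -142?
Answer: 48620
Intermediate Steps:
h(p) = 144 (h(p) = -(-48)*3 = -6*(-24) = 144)
Z = -286 (Z = -142 - 1*144 = -142 - 144 = -286)
(49 - 270)*(Z + (148 - 1*82)) = (49 - 270)*(-286 + (148 - 1*82)) = -221*(-286 + (148 - 82)) = -221*(-286 + 66) = -221*(-220) = 48620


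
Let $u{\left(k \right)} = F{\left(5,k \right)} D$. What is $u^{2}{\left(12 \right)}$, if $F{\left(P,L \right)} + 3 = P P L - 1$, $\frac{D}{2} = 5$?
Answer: $8761600$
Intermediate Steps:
$D = 10$ ($D = 2 \cdot 5 = 10$)
$F{\left(P,L \right)} = -4 + L P^{2}$ ($F{\left(P,L \right)} = -3 + \left(P P L - 1\right) = -3 + \left(P^{2} L - 1\right) = -3 + \left(L P^{2} - 1\right) = -3 + \left(-1 + L P^{2}\right) = -4 + L P^{2}$)
$u{\left(k \right)} = -40 + 250 k$ ($u{\left(k \right)} = \left(-4 + k 5^{2}\right) 10 = \left(-4 + k 25\right) 10 = \left(-4 + 25 k\right) 10 = -40 + 250 k$)
$u^{2}{\left(12 \right)} = \left(-40 + 250 \cdot 12\right)^{2} = \left(-40 + 3000\right)^{2} = 2960^{2} = 8761600$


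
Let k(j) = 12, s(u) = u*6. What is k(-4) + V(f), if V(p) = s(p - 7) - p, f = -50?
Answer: -280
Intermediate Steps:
s(u) = 6*u
V(p) = -42 + 5*p (V(p) = 6*(p - 7) - p = 6*(-7 + p) - p = (-42 + 6*p) - p = -42 + 5*p)
k(-4) + V(f) = 12 + (-42 + 5*(-50)) = 12 + (-42 - 250) = 12 - 292 = -280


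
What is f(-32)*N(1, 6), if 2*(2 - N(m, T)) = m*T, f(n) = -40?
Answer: 40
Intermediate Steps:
N(m, T) = 2 - T*m/2 (N(m, T) = 2 - m*T/2 = 2 - T*m/2)
f(-32)*N(1, 6) = -40*(2 - ½*6*1) = -40*(2 - 3) = -40*(-1) = 40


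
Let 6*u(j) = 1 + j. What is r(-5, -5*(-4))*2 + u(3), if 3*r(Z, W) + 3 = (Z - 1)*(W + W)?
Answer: -484/3 ≈ -161.33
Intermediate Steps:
u(j) = ⅙ + j/6 (u(j) = (1 + j)/6 = ⅙ + j/6)
r(Z, W) = -1 + 2*W*(-1 + Z)/3 (r(Z, W) = -1 + ((Z - 1)*(W + W))/3 = -1 + ((-1 + Z)*(2*W))/3 = -1 + (2*W*(-1 + Z))/3 = -1 + 2*W*(-1 + Z)/3)
r(-5, -5*(-4))*2 + u(3) = (-1 - (-10)*(-4)/3 + (⅔)*(-5*(-4))*(-5))*2 + (⅙ + (⅙)*3) = (-1 - ⅔*20 + (⅔)*20*(-5))*2 + (⅙ + ½) = (-1 - 40/3 - 200/3)*2 + ⅔ = -81*2 + ⅔ = -162 + ⅔ = -484/3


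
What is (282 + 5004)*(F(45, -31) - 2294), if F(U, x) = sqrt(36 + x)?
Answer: -12126084 + 5286*sqrt(5) ≈ -1.2114e+7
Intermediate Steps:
(282 + 5004)*(F(45, -31) - 2294) = (282 + 5004)*(sqrt(36 - 31) - 2294) = 5286*(sqrt(5) - 2294) = 5286*(-2294 + sqrt(5)) = -12126084 + 5286*sqrt(5)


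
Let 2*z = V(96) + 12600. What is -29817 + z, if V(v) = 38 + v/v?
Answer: -46995/2 ≈ -23498.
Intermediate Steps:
V(v) = 39 (V(v) = 38 + 1 = 39)
z = 12639/2 (z = (39 + 12600)/2 = (1/2)*12639 = 12639/2 ≈ 6319.5)
-29817 + z = -29817 + 12639/2 = -46995/2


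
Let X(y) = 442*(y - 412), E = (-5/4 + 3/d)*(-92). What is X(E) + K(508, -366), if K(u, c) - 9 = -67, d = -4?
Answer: -100834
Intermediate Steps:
K(u, c) = -58 (K(u, c) = 9 - 67 = -58)
E = 184 (E = (-5/4 + 3/(-4))*(-92) = (-5*¼ + 3*(-¼))*(-92) = (-5/4 - ¾)*(-92) = -2*(-92) = 184)
X(y) = -182104 + 442*y (X(y) = 442*(-412 + y) = -182104 + 442*y)
X(E) + K(508, -366) = (-182104 + 442*184) - 58 = (-182104 + 81328) - 58 = -100776 - 58 = -100834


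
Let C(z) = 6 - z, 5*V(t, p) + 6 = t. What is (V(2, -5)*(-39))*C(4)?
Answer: 312/5 ≈ 62.400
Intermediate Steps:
V(t, p) = -6/5 + t/5
(V(2, -5)*(-39))*C(4) = ((-6/5 + (⅕)*2)*(-39))*(6 - 1*4) = ((-6/5 + ⅖)*(-39))*(6 - 4) = -⅘*(-39)*2 = (156/5)*2 = 312/5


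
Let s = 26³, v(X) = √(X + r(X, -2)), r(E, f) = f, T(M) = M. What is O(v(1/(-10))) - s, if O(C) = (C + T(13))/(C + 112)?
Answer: 5*(-3515*√210 + 3936998*I)/(√210 - 1120*I) ≈ -17576.0 + 0.011435*I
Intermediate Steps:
v(X) = √(-2 + X) (v(X) = √(X - 2) = √(-2 + X))
s = 17576
O(C) = (13 + C)/(112 + C) (O(C) = (C + 13)/(C + 112) = (13 + C)/(112 + C))
O(v(1/(-10))) - s = (13 + √(-2 + 1/(-10)))/(112 + √(-2 + 1/(-10))) - 1*17576 = (13 + √(-2 - ⅒))/(112 + √(-2 - ⅒)) - 17576 = (13 + √(-21/10))/(112 + √(-21/10)) - 17576 = (13 + I*√210/10)/(112 + I*√210/10) - 17576 = -17576 + (13 + I*√210/10)/(112 + I*√210/10)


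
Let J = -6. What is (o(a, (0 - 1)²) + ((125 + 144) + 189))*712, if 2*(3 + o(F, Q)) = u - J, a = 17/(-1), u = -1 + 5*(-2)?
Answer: 322180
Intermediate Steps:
u = -11 (u = -1 - 10 = -11)
a = -17 (a = 17*(-1) = -17)
o(F, Q) = -11/2 (o(F, Q) = -3 + (-11 - 1*(-6))/2 = -3 + (-11 + 6)/2 = -3 + (½)*(-5) = -3 - 5/2 = -11/2)
(o(a, (0 - 1)²) + ((125 + 144) + 189))*712 = (-11/2 + ((125 + 144) + 189))*712 = (-11/2 + (269 + 189))*712 = (-11/2 + 458)*712 = (905/2)*712 = 322180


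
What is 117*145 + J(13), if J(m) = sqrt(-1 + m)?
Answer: 16965 + 2*sqrt(3) ≈ 16968.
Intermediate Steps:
117*145 + J(13) = 117*145 + sqrt(-1 + 13) = 16965 + sqrt(12) = 16965 + 2*sqrt(3)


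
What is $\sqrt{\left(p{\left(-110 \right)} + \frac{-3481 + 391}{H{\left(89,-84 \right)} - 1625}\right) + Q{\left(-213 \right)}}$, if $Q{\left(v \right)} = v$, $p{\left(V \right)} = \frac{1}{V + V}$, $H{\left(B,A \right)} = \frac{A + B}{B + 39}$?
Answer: $\frac{i \sqrt{4420236203159755}}{4575890} \approx 14.529 i$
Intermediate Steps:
$H{\left(B,A \right)} = \frac{A + B}{39 + B}$
$p{\left(V \right)} = \frac{1}{2 V}$
$\sqrt{\left(p{\left(-110 \right)} + \frac{-3481 + 391}{H{\left(89,-84 \right)} - 1625}\right) + Q{\left(-213 \right)}} = \sqrt{\left(\frac{1}{2 \left(-110\right)} + \frac{-3481 + 391}{\frac{-84 + 89}{39 + 89} - 1625}\right) - 213} = \sqrt{\left(\frac{1}{2} \left(- \frac{1}{110}\right) - \frac{3090}{\frac{1}{128} \cdot 5 - 1625}\right) - 213} = \sqrt{\left(- \frac{1}{220} - \frac{3090}{\frac{1}{128} \cdot 5 - 1625}\right) - 213} = \sqrt{\left(- \frac{1}{220} - \frac{3090}{\frac{5}{128} - 1625}\right) - 213} = \sqrt{\left(- \frac{1}{220} - \frac{3090}{- \frac{207995}{128}}\right) - 213} = \sqrt{\left(- \frac{1}{220} - - \frac{79104}{41599}\right) - 213} = \sqrt{\left(- \frac{1}{220} + \frac{79104}{41599}\right) - 213} = \sqrt{\frac{17361281}{9151780} - 213} = \sqrt{- \frac{1931967859}{9151780}} = \frac{i \sqrt{4420236203159755}}{4575890}$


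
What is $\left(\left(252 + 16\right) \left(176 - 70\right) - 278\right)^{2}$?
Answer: $791296900$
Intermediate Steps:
$\left(\left(252 + 16\right) \left(176 - 70\right) - 278\right)^{2} = \left(268 \cdot 106 - 278\right)^{2} = \left(28408 - 278\right)^{2} = 28130^{2} = 791296900$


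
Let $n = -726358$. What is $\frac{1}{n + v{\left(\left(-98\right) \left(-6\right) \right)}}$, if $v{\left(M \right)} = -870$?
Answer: $- \frac{1}{727228} \approx -1.3751 \cdot 10^{-6}$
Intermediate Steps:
$\frac{1}{n + v{\left(\left(-98\right) \left(-6\right) \right)}} = \frac{1}{-726358 - 870} = \frac{1}{-727228} = - \frac{1}{727228}$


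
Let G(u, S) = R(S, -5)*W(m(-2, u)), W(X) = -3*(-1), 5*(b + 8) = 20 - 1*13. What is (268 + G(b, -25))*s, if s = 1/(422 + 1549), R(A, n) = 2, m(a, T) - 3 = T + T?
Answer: 274/1971 ≈ 0.13902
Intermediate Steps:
m(a, T) = 3 + 2*T (m(a, T) = 3 + (T + T) = 3 + 2*T)
s = 1/1971 ≈ 0.00050736
b = -33/5 (b = -8 + (20 - 1*13)/5 = -8 + (20 - 13)/5 = -8 + (⅕)*7 = -8 + 7/5 = -33/5 ≈ -6.6000)
W(X) = 3
G(u, S) = 6 (G(u, S) = 2*3 = 6)
(268 + G(b, -25))*s = (268 + 6)*(1/1971) = 274*(1/1971) = 274/1971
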